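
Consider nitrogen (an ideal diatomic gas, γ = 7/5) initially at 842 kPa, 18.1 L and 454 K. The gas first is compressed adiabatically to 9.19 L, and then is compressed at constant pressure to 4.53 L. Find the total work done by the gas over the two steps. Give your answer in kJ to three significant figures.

Step 1 (adiabatic): W = (P₁V₁ − P₂V₂)/(γ−1) = (15240 − 19986)/0.4 = -11866 J.
After step 1: P = 2175 kPa, V = 9.19 L, T = 595.4 K.
Step 2 (isobaric): W = PΔV = (2175 kPa)(4.53 − 9.19 L) = -10135 J.
W_total = -11866 − 10135 = -22000 J.

W_total ≈ -22.0 kJ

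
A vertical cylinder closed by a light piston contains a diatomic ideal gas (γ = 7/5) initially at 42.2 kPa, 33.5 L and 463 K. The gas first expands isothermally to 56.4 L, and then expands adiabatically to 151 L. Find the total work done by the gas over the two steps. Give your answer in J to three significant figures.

W_total ≈ 1890 J

Step 1 (isothermal): W = P₁V₁ ln(V₂/V₁) = (1414) ln(56.4/33.5) = 736.4 J.
After step 1: P = 25.07 kPa, V = 56.4 L, T = 463 K.
Step 2 (adiabatic): W = (P₁V₁ − P₂V₂)/(γ−1) = (1414 − 953.4)/0.4 = 1151 J.
W_total = 736.4 + 1151 = 1887 J.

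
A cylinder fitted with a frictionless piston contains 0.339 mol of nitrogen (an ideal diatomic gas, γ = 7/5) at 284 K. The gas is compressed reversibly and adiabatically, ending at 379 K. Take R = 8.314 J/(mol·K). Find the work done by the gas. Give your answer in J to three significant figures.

W ≈ -669 J

Adiabatic ⇒ Q = 0, so W_by = −ΔU = nCᵥ(T₁ − T₂).
Cᵥ = 5R/2 = 20.79 J/(mol·K).
W = (0.339)(20.79)(284 − 379) = -669.4 J.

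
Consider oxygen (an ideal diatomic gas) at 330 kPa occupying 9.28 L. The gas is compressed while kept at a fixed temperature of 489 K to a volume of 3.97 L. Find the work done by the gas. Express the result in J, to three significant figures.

W ≈ -2600 J

Isothermal: W = nRT ln(V₂/V₁) = P₁V₁ ln(V₂/V₁).
P₁V₁ = (330 kPa)(9.28 L) = 3062 J.
W = 3062 × ln(3.97/9.28) = 3062 × -0.8491
W_by_gas = -2600 J.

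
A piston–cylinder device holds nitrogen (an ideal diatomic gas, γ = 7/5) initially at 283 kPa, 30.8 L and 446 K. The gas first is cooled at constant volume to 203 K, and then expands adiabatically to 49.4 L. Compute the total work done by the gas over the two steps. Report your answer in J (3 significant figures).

W_total ≈ 1710 J

Step 1 (isochoric): W = 0 (constant volume).
After step 1: P = 128.8 kPa (V unchanged).
Step 2 (adiabatic): W = (P₁V₁ − P₂V₂)/(γ−1) = (3967 − 3284)/0.4 = 1708 J.
W_total = 0 + 1708 = 1708 J.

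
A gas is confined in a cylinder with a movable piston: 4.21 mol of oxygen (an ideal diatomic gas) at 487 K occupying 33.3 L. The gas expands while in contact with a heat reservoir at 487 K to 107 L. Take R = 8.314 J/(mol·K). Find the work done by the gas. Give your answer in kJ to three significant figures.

W ≈ 19.9 kJ

Isothermal: W = nRT ln(V₂/V₁).
W = (4.21)(8.314)(487) × ln(107/33.3)
  = 17046 × 1.167
W_by_gas = 19897 J.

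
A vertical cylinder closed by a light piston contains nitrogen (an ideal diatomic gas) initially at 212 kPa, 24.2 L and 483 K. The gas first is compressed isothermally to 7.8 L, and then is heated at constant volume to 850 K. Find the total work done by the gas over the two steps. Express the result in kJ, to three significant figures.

W_total ≈ -5.81 kJ

Step 1 (isothermal): W = P₁V₁ ln(V₂/V₁) = (5130) ln(7.8/24.2) = -5809 J.
Step 2 (isochoric): W = 0 (constant volume).
W_total = -5809 + 0 = -5809 J.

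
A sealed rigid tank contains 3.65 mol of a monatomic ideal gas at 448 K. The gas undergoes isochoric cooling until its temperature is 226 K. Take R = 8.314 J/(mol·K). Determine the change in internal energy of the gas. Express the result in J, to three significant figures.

Constant volume ⇒ W = 0, so Q = ΔU = nCᵥΔT with Cᵥ = 3R/2 = 12.47 J/(mol·K).
ΔU = (3.65)(12.47)(226 − 448) = -10105 J.

ΔU ≈ -10100 J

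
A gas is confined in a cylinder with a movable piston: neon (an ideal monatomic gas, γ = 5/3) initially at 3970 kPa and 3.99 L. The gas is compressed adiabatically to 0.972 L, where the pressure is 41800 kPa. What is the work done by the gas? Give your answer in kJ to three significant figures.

W ≈ -37.2 kJ

Adiabatic: W = (P₁V₁ − P₂V₂)/(γ − 1) with γ = 5/3.
P₁V₁ = 15840 J, P₂V₂ = 40630 J.
W = (15840 − 40630) / 0.6667 = -37184 J.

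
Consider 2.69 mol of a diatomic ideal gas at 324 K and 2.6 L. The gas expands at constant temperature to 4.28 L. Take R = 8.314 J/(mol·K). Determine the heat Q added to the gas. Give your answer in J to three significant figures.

Q ≈ 3610 J

Isothermal ⇒ ΔU = 0, so Q = W = nRT ln(V₂/V₁).
Q = (2.69)(8.314)(324) ln(4.28/2.6) = 7246 × 0.4984 = 3612 J.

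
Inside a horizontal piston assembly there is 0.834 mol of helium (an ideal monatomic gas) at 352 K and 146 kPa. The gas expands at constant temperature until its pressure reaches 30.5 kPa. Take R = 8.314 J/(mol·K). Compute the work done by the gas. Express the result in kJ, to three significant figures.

Isothermal process: W = nRT ln(V₂/V₁) = nRT ln(P₁/P₂).
W = (0.834)(8.314)(352) × ln(146/30.5)
  = 2441 × ln(4.787) = 2441 × 1.566
W_by_gas = 3822 J.

W ≈ 3.82 kJ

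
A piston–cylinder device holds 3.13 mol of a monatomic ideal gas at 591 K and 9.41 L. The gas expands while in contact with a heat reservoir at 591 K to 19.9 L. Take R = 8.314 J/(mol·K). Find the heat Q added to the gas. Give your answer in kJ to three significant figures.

Isothermal ⇒ ΔU = 0, so Q = W = nRT ln(V₂/V₁).
Q = (3.13)(8.314)(591) ln(19.9/9.41) = 15379 × 0.7489 = 11518 J.

Q ≈ 11.5 kJ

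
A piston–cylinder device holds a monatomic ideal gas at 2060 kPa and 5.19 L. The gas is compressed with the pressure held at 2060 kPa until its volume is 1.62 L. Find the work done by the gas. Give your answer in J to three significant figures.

W ≈ -7350 J

Isobaric: W = P ΔV.
W = (2060 kPa)(1.62 − 5.19 L) = (2060)(-3.57) = -7354 J.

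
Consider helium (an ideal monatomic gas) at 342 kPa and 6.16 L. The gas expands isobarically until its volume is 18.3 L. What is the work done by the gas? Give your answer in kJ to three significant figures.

Isobaric: W = P ΔV.
W = (342 kPa)(18.3 − 6.16 L) = (342)(12.14) = 4152 J.

W ≈ 4.15 kJ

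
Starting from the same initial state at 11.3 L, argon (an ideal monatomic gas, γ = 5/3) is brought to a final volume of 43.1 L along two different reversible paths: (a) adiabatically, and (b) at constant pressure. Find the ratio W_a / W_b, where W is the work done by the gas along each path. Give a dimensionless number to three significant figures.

Path (a) adiabatic: W = P₁V₁(1 − (V₁/V₂)^(γ−1))/(γ−1) → W_a/(P₁V₁) = 0.8855.
Path (b) isobaric: W = P₁(V₂ − V₁) → W_b/(P₁V₁) = 2.814.
W_a / W_b = 0.8855 / 2.814 = 0.3147.

W_a / W_b ≈ 0.315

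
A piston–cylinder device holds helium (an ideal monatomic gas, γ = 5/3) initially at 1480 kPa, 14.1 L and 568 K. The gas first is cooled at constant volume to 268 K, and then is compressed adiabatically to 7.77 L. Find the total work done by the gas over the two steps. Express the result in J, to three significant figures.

Step 1 (isochoric): W = 0 (constant volume).
After step 1: P = 698.3 kPa (V unchanged).
Step 2 (adiabatic): W = (P₁V₁ − P₂V₂)/(γ−1) = (9846 − 14649)/0.667 = -7204 J.
W_total = 0 − 7204 = -7204 J.

W_total ≈ -7200 J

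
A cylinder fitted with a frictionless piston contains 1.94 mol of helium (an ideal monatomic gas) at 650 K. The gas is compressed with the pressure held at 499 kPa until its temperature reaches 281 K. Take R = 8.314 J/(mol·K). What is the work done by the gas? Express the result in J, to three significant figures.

W ≈ -5950 J

Isobaric: W = P ΔV = nR ΔT.
W = (1.94)(8.314)(281 − 650) = -5952 J.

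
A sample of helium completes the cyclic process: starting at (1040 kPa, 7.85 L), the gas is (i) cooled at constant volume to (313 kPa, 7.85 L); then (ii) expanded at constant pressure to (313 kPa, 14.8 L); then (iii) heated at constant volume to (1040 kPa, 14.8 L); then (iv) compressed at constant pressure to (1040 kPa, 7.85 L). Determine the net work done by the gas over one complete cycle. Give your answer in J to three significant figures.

W_net ≈ -5050 J

Constant-volume legs do no work.
W(ii) = (313)(14.8 − 7.85) = 2175 J; W(iv) = (1040)(7.85 − 14.8) = -7228 J.
W_net = 2175 − 7228 = -5053 J (the counter-clockwise enclosed area).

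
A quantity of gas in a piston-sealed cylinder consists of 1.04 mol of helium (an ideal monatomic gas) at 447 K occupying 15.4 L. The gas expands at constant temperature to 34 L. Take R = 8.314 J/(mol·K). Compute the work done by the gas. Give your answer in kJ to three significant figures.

W ≈ 3.06 kJ

Isothermal: W = nRT ln(V₂/V₁).
W = (1.04)(8.314)(447) × ln(34/15.4)
  = 3865 × 0.792
W_by_gas = 3061 J.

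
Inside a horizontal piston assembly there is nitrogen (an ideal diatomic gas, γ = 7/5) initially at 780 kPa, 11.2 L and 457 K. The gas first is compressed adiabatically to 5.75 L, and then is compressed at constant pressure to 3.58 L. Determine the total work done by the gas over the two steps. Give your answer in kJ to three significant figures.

W_total ≈ -11.0 kJ

Step 1 (adiabatic): W = (P₁V₁ − P₂V₂)/(γ−1) = (8736 − 11406)/0.4 = -6675 J.
After step 1: P = 1984 kPa, V = 5.75 L, T = 596.7 K.
Step 2 (isobaric): W = PΔV = (1984 kPa)(3.58 − 5.75 L) = -4305 J.
W_total = -6675 − 4305 = -10979 J.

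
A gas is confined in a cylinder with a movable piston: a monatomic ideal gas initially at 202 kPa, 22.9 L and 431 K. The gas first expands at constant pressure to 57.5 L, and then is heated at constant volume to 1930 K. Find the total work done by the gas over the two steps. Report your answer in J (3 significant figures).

Step 1 (isobaric): W = PΔV = (202 kPa)(57.5 − 22.9 L) = 6989 J.
Step 2 (isochoric): W = 0 (constant volume).
W_total = 6989 + 0 = 6989 J.

W_total ≈ 6990 J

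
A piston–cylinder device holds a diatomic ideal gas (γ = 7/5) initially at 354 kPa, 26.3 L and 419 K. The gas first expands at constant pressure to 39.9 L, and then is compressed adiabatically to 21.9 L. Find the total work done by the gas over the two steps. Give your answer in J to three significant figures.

Step 1 (isobaric): W = PΔV = (354 kPa)(39.9 − 26.3 L) = 4814 J.
After step 1: P = 354 kPa, V = 39.9 L, T = 635.7 K.
Step 2 (adiabatic): W = (P₁V₁ − P₂V₂)/(γ−1) = (14125 − 17955)/0.4 = -9576 J.
W_total = 4814 − 9576 = -4762 J.

W_total ≈ -4760 J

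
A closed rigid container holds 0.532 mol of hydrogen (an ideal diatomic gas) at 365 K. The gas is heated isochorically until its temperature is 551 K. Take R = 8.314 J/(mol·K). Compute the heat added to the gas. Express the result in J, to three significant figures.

Q ≈ 2060 J

Constant volume ⇒ W = 0, so Q = ΔU = nCᵥΔT with Cᵥ = 5R/2 = 20.79 J/(mol·K).
ΔU = (0.532)(20.79)(551 − 365) = 2057 J.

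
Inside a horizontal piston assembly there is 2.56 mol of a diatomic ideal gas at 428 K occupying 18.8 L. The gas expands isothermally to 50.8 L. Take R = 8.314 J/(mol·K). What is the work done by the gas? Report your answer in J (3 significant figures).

W ≈ 9060 J

Isothermal: W = nRT ln(V₂/V₁).
W = (2.56)(8.314)(428) × ln(50.8/18.8)
  = 9109 × 0.994
W_by_gas = 9055 J.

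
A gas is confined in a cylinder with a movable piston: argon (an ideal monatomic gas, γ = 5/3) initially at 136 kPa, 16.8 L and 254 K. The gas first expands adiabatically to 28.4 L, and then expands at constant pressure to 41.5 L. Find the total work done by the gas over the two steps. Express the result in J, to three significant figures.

Step 1 (adiabatic): W = (P₁V₁ − P₂V₂)/(γ−1) = (2285 − 1610)/0.667 = 1012 J.
After step 1: P = 56.69 kPa, V = 28.4 L, T = 179 K.
Step 2 (isobaric): W = PΔV = (56.69 kPa)(41.5 − 28.4 L) = 742.7 J.
W_total = 1012 + 742.7 = 1755 J.

W_total ≈ 1750 J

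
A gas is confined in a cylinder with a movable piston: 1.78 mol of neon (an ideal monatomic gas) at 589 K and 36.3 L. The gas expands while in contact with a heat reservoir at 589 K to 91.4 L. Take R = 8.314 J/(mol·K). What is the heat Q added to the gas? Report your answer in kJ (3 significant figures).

Isothermal ⇒ ΔU = 0, so Q = W = nRT ln(V₂/V₁).
Q = (1.78)(8.314)(589) ln(91.4/36.3) = 8717 × 0.9234 = 8049 J.

Q ≈ 8.05 kJ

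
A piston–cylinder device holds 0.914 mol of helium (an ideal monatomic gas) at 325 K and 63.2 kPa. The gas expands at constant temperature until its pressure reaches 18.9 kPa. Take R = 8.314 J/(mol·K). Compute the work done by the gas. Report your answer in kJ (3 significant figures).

W ≈ 2.98 kJ

Isothermal process: W = nRT ln(V₂/V₁) = nRT ln(P₁/P₂).
W = (0.914)(8.314)(325) × ln(63.2/18.9)
  = 2470 × ln(3.344) = 2470 × 1.207
W_by_gas = 2981 J.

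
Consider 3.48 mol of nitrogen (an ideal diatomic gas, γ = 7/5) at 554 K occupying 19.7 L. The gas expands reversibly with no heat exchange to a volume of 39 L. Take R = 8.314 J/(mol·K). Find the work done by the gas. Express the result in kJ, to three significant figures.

Adiabatic: TV^(γ−1) = const with γ = 7/5.
T₂ = T₁ (V₁/V₂)^(γ−1) = 554 × (19.7/39)^0.4 = 554 × 0.761 = 421.6 K.
W_by = nCᵥ(T₁ − T₂) = (3.48)(20.79)(554 − 421.6) = 9579 J.

W ≈ 9.58 kJ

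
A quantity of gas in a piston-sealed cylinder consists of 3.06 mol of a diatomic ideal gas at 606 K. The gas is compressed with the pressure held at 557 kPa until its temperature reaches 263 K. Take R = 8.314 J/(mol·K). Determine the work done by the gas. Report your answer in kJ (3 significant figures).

Isobaric: W = P ΔV = nR ΔT.
W = (3.06)(8.314)(263 − 606) = -8726 J.

W ≈ -8.73 kJ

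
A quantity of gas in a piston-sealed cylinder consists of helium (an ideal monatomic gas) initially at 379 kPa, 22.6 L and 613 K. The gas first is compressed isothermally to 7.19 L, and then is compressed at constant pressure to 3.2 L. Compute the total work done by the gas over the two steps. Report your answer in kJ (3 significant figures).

W_total ≈ -14.6 kJ

Step 1 (isothermal): W = P₁V₁ ln(V₂/V₁) = (8565) ln(7.19/22.6) = -9810 J.
After step 1: P = 1191 kPa, V = 7.19 L, T = 613 K.
Step 2 (isobaric): W = PΔV = (1191 kPa)(3.2 − 7.19 L) = -4753 J.
W_total = -9810 − 4753 = -14563 J.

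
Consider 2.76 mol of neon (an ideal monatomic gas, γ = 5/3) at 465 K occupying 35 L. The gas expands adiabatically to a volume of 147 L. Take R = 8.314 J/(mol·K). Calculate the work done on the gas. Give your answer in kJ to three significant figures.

Adiabatic: TV^(γ−1) = const with γ = 5/3.
T₂ = T₁ (V₁/V₂)^(γ−1) = 465 × (35/147)^0.667 = 465 × 0.3841 = 178.6 K.
W_by = nCᵥ(T₁ − T₂) = (2.76)(12.47)(465 − 178.6) = 9857 J.
Work on gas = −W_by = -9857 J.

W ≈ -9.86 kJ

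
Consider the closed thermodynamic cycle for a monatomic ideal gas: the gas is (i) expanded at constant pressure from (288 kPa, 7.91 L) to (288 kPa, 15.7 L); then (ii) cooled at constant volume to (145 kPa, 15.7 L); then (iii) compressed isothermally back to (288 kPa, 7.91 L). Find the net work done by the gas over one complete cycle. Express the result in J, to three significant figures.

Leg (i): W = PΔV = (288)(15.7 − 7.91) = 2244 J.
Leg (ii): W = 0.
Leg (iii): W = PᵢVᵢ ln(V_f/Vᵢ) = (2276) ln(7.91/15.7) = -1561 J.
W_net = 2244 − 1561 = 682.9 J.

W_net ≈ 683 J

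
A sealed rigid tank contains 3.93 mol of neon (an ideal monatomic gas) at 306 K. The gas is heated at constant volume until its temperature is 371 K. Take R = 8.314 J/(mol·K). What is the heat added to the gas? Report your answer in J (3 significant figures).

Q ≈ 3190 J

Constant volume ⇒ W = 0, so Q = ΔU = nCᵥΔT with Cᵥ = 3R/2 = 12.47 J/(mol·K).
ΔU = (3.93)(12.47)(371 − 306) = 3186 J.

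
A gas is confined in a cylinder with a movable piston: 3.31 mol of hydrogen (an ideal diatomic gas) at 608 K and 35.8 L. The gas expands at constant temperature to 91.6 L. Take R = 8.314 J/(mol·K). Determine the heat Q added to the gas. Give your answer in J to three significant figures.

Isothermal ⇒ ΔU = 0, so Q = W = nRT ln(V₂/V₁).
Q = (3.31)(8.314)(608) ln(91.6/35.8) = 16732 × 0.9395 = 15719 J.

Q ≈ 15700 J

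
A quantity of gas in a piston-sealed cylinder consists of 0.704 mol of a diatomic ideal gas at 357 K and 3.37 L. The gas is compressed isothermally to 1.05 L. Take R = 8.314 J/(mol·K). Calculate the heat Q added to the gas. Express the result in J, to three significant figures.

Isothermal ⇒ ΔU = 0, so Q = W = nRT ln(V₂/V₁).
Q = (0.704)(8.314)(357) ln(1.05/3.37) = 2090 × -1.166 = -2437 J.

Q ≈ -2440 J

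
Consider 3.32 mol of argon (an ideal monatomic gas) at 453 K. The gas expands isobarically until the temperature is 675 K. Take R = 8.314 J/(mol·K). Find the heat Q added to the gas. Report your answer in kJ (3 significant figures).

Q ≈ 15.3 kJ

Isobaric: W = nRΔT = (3.32)(8.314)(222) = 6128 J.
ΔU = nCᵥΔT with Cᵥ = 3R/2: ΔU = (3.32)(12.47)(222) = 9192 J.
Q = ΔU + W = 9192 + 6128 = 15319 J.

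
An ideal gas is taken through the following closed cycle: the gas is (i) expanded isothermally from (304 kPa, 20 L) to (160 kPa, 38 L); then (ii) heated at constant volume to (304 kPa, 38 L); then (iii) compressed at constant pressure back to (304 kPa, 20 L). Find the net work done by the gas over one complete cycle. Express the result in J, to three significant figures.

Leg (i): W = PᵢVᵢ ln(V_f/Vᵢ) = (6080) ln(38/20) = 3902 J.
Leg (ii): W = 0.
Leg (iii): W = PΔV = (304)(20 − 38) = -5472 J.
W_net = 3902 − 5472 = -1570 J.

W_net ≈ -1570 J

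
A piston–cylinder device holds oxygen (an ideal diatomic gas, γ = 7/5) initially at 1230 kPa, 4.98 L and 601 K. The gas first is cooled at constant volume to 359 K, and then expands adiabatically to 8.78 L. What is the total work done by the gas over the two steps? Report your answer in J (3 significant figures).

W_total ≈ 1860 J

Step 1 (isochoric): W = 0 (constant volume).
After step 1: P = 734.7 kPa (V unchanged).
Step 2 (adiabatic): W = (P₁V₁ − P₂V₂)/(γ−1) = (3659 − 2916)/0.4 = 1856 J.
W_total = 0 + 1856 = 1856 J.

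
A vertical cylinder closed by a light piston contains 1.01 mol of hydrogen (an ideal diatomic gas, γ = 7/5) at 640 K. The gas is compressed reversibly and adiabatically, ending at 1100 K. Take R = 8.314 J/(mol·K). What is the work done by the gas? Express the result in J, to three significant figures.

W ≈ -9660 J

Adiabatic ⇒ Q = 0, so W_by = −ΔU = nCᵥ(T₁ − T₂).
Cᵥ = 5R/2 = 20.79 J/(mol·K).
W = (1.01)(20.79)(640 − 1100) = -9657 J.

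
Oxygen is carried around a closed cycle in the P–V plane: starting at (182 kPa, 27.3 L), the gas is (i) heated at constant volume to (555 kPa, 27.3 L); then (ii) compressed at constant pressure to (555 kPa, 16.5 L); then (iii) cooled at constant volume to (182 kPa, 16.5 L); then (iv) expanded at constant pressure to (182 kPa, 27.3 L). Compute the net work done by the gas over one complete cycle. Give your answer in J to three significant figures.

Constant-volume legs do no work.
W(ii) = (555)(16.5 − 27.3) = -5994 J; W(iv) = (182)(27.3 − 16.5) = 1966 J.
W_net = -5994 + 1966 = -4028 J (the counter-clockwise enclosed area).

W_net ≈ -4030 J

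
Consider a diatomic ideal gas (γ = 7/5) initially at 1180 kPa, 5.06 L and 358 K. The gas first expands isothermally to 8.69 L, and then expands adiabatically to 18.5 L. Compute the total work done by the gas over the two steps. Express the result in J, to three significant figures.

Step 1 (isothermal): W = P₁V₁ ln(V₂/V₁) = (5971) ln(8.69/5.06) = 3229 J.
After step 1: P = 687.1 kPa, V = 8.69 L, T = 358 K.
Step 2 (adiabatic): W = (P₁V₁ − P₂V₂)/(γ−1) = (5971 − 4413)/0.4 = 3894 J.
W_total = 3229 + 3894 = 7123 J.

W_total ≈ 7120 J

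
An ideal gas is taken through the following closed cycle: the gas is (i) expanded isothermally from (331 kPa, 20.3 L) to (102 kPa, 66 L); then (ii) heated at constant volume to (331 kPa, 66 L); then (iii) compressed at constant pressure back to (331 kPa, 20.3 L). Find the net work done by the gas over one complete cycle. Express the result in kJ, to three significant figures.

W_net ≈ -7.20 kJ

Leg (i): W = PᵢVᵢ ln(V_f/Vᵢ) = (6719) ln(66/20.3) = 7922 J.
Leg (ii): W = 0.
Leg (iii): W = PΔV = (331)(20.3 − 66) = -15127 J.
W_net = 7922 − 15127 = -7204 J.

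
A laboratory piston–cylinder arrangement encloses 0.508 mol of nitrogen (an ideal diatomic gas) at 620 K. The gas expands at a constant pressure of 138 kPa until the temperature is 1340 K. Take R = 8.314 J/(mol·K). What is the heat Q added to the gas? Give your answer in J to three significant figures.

Isobaric: W = nRΔT = (0.508)(8.314)(720) = 3041 J.
ΔU = nCᵥΔT with Cᵥ = 5R/2: ΔU = (0.508)(20.79)(720) = 7602 J.
Q = ΔU + W = 7602 + 3041 = 10643 J.

Q ≈ 10600 J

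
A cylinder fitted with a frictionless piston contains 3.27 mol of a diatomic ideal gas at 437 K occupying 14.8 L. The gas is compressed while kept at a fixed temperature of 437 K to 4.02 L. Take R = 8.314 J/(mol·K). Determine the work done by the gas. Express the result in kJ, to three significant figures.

W ≈ -15.5 kJ

Isothermal: W = nRT ln(V₂/V₁).
W = (3.27)(8.314)(437) × ln(4.02/14.8)
  = 11881 × -1.303
W_by_gas = -15485 J.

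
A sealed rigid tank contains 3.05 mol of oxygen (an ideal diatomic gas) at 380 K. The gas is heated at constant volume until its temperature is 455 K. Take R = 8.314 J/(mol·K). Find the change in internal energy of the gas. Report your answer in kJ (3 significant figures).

ΔU ≈ 4.75 kJ

Constant volume ⇒ W = 0, so Q = ΔU = nCᵥΔT with Cᵥ = 5R/2 = 20.79 J/(mol·K).
ΔU = (3.05)(20.79)(455 − 380) = 4755 J.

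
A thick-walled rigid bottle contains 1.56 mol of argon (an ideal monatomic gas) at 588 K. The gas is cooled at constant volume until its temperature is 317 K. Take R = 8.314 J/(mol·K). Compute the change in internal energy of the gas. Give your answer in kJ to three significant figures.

Constant volume ⇒ W = 0, so Q = ΔU = nCᵥΔT with Cᵥ = 3R/2 = 12.47 J/(mol·K).
ΔU = (1.56)(12.47)(317 − 588) = -5272 J.

ΔU ≈ -5.27 kJ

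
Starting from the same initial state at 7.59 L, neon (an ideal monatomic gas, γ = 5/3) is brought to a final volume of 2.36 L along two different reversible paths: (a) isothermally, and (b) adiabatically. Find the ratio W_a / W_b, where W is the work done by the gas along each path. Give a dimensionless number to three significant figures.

W_a / W_b ≈ 0.661

Path (a) isothermal: W = P₁V₁ ln(V₂/V₁) → W_a/(P₁V₁) = -1.168.
Path (b) adiabatic: W = P₁V₁(1 − (V₁/V₂)^(γ−1))/(γ−1) → W_b/(P₁V₁) = -1.768.
W_a / W_b = -1.168 / -1.768 = 0.6606.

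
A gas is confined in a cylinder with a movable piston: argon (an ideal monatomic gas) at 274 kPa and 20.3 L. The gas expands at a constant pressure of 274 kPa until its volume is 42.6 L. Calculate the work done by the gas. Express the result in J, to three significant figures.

Isobaric: W = P ΔV.
W = (274 kPa)(42.6 − 20.3 L) = (274)(22.3) = 6110 J.

W ≈ 6110 J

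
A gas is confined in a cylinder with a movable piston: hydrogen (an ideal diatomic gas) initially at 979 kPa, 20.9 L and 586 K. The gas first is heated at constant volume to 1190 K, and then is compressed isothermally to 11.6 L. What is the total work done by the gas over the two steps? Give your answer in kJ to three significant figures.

W_total ≈ -24.5 kJ

Step 1 (isochoric): W = 0 (constant volume).
After step 1: P = 1988 kPa (V unchanged).
Step 2 (isothermal): W = P₁V₁ ln(V₂/V₁) = (41551) ln(11.6/20.9) = -24463 J.
W_total = 0 − 24463 = -24463 J.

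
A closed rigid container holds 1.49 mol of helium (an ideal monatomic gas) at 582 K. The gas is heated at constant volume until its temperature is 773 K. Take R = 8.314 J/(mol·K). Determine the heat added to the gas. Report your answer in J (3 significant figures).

Q ≈ 3550 J

Constant volume ⇒ W = 0, so Q = ΔU = nCᵥΔT with Cᵥ = 3R/2 = 12.47 J/(mol·K).
ΔU = (1.49)(12.47)(773 − 582) = 3549 J.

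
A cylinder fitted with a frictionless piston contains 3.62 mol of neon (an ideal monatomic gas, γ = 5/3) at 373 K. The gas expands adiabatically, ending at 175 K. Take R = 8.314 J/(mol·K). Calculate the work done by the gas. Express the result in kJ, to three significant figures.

W ≈ 8.94 kJ

Adiabatic ⇒ Q = 0, so W_by = −ΔU = nCᵥ(T₁ − T₂).
Cᵥ = 3R/2 = 12.47 J/(mol·K).
W = (3.62)(12.47)(373 − 175) = 8939 J.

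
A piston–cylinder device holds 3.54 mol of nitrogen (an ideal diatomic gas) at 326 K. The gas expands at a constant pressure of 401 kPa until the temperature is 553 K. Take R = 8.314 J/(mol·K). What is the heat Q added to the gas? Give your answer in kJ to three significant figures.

Q ≈ 23.4 kJ

Isobaric: W = nRΔT = (3.54)(8.314)(227) = 6681 J.
ΔU = nCᵥΔT with Cᵥ = 5R/2: ΔU = (3.54)(20.79)(227) = 16702 J.
Q = ΔU + W = 16702 + 6681 = 23383 J.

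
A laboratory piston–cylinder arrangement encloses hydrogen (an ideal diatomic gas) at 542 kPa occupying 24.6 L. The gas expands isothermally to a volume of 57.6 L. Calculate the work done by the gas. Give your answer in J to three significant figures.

Isothermal: W = nRT ln(V₂/V₁) = P₁V₁ ln(V₂/V₁).
P₁V₁ = (542 kPa)(24.6 L) = 13333 J.
W = 13333 × ln(57.6/24.6) = 13333 × 0.8508
W_by_gas = 11344 J.

W ≈ 11300 J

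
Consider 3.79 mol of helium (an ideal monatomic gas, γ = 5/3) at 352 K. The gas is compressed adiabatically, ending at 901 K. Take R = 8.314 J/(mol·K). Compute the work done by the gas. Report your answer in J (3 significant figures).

W ≈ -25900 J

Adiabatic ⇒ Q = 0, so W_by = −ΔU = nCᵥ(T₁ − T₂).
Cᵥ = 3R/2 = 12.47 J/(mol·K).
W = (3.79)(12.47)(352 − 901) = -25949 J.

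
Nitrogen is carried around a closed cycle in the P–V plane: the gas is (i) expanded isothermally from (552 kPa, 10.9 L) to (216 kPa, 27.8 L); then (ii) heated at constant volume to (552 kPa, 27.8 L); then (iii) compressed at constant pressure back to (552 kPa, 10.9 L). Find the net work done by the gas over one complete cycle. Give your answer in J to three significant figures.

W_net ≈ -3700 J

Leg (i): W = PᵢVᵢ ln(V_f/Vᵢ) = (6017) ln(27.8/10.9) = 5633 J.
Leg (ii): W = 0.
Leg (iii): W = PΔV = (552)(10.9 − 27.8) = -9329 J.
W_net = 5633 − 9329 = -3695 J.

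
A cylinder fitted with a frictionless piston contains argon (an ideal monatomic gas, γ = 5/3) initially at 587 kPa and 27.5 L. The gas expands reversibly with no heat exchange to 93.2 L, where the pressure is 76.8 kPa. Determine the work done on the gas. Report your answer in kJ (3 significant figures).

Adiabatic: W = (P₁V₁ − P₂V₂)/(γ − 1) with γ = 5/3.
P₁V₁ = 16142 J, P₂V₂ = 7158 J.
W = (16142 − 7158) / 0.6667 = 13477 J.
Work on gas = −W_by = -13477 J.

W ≈ -13.5 kJ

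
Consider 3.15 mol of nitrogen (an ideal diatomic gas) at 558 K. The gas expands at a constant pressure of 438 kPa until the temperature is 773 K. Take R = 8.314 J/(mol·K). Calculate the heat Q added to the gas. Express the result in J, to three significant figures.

Q ≈ 19700 J

Isobaric: W = nRΔT = (3.15)(8.314)(215) = 5631 J.
ΔU = nCᵥΔT with Cᵥ = 5R/2: ΔU = (3.15)(20.79)(215) = 14077 J.
Q = ΔU + W = 14077 + 5631 = 19707 J.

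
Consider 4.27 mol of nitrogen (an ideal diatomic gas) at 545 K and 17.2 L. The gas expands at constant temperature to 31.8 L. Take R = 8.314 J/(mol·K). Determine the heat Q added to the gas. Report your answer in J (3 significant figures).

Isothermal ⇒ ΔU = 0, so Q = W = nRT ln(V₂/V₁).
Q = (4.27)(8.314)(545) ln(31.8/17.2) = 19348 × 0.6146 = 11890 J.

Q ≈ 11900 J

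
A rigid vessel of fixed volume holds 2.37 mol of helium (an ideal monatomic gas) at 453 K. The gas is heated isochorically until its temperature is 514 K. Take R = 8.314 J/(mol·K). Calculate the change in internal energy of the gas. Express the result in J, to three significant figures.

Constant volume ⇒ W = 0, so Q = ΔU = nCᵥΔT with Cᵥ = 3R/2 = 12.47 J/(mol·K).
ΔU = (2.37)(12.47)(514 − 453) = 1803 J.

ΔU ≈ 1800 J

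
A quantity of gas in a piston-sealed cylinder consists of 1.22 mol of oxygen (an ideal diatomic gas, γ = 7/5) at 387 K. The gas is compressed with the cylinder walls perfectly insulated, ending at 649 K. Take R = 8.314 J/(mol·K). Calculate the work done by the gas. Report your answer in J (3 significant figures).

W ≈ -6640 J

Adiabatic ⇒ Q = 0, so W_by = −ΔU = nCᵥ(T₁ − T₂).
Cᵥ = 5R/2 = 20.79 J/(mol·K).
W = (1.22)(20.79)(387 − 649) = -6644 J.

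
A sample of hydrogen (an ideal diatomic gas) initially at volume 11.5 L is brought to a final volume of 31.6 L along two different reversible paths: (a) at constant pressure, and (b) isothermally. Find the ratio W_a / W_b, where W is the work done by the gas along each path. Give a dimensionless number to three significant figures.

Path (a) isobaric: W = P₁(V₂ − V₁) → W_a/(P₁V₁) = 1.748.
Path (b) isothermal: W = P₁V₁ ln(V₂/V₁) → W_b/(P₁V₁) = 1.011.
W_a / W_b = 1.748 / 1.011 = 1.729.

W_a / W_b ≈ 1.73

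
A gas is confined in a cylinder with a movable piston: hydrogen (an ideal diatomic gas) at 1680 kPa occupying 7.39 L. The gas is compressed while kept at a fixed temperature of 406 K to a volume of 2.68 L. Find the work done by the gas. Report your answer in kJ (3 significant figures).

Isothermal: W = nRT ln(V₂/V₁) = P₁V₁ ln(V₂/V₁).
P₁V₁ = (1680 kPa)(7.39 L) = 12415 J.
W = 12415 × ln(2.68/7.39) = 12415 × -1.014
W_by_gas = -12593 J.

W ≈ -12.6 kJ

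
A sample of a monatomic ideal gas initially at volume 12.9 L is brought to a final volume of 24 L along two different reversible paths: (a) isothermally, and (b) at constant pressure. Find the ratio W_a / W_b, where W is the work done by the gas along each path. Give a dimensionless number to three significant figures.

W_a / W_b ≈ 0.722

Path (a) isothermal: W = P₁V₁ ln(V₂/V₁) → W_a/(P₁V₁) = 0.6208.
Path (b) isobaric: W = P₁(V₂ − V₁) → W_b/(P₁V₁) = 0.8605.
W_a / W_b = 0.6208 / 0.8605 = 0.7215.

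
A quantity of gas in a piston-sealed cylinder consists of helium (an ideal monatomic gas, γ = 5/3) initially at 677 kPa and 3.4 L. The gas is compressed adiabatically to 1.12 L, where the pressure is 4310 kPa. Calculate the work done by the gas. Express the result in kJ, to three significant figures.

Adiabatic: W = (P₁V₁ − P₂V₂)/(γ − 1) with γ = 5/3.
P₁V₁ = 2302 J, P₂V₂ = 4827 J.
W = (2302 − 4827) / 0.6667 = -3788 J.

W ≈ -3.79 kJ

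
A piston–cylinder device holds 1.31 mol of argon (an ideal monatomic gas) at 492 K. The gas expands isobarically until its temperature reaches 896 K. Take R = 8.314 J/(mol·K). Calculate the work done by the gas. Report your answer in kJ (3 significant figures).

W ≈ 4.40 kJ

Isobaric: W = P ΔV = nR ΔT.
W = (1.31)(8.314)(896 − 492) = 4400 J.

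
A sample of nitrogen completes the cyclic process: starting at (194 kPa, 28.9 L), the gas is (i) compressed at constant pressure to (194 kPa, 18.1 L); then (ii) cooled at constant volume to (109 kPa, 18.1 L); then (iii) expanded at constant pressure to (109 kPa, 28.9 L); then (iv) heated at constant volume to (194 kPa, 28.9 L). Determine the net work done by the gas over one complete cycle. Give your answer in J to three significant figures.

W_net ≈ -918 J

Constant-volume legs do no work.
W(i) = (194)(18.1 − 28.9) = -2095 J; W(iii) = (109)(28.9 − 18.1) = 1177 J.
W_net = -2095 + 1177 = -918 J (the counter-clockwise enclosed area).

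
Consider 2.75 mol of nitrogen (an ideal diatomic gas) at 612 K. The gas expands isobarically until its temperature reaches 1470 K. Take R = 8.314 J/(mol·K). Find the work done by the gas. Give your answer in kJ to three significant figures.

Isobaric: W = P ΔV = nR ΔT.
W = (2.75)(8.314)(1470 − 612) = 19617 J.

W ≈ 19.6 kJ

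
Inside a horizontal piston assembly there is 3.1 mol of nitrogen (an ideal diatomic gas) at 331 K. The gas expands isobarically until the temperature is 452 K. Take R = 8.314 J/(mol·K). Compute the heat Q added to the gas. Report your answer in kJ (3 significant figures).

Q ≈ 10.9 kJ

Isobaric: W = nRΔT = (3.1)(8.314)(121) = 3119 J.
ΔU = nCᵥΔT with Cᵥ = 5R/2: ΔU = (3.1)(20.79)(121) = 7796 J.
Q = ΔU + W = 7796 + 3119 = 10915 J.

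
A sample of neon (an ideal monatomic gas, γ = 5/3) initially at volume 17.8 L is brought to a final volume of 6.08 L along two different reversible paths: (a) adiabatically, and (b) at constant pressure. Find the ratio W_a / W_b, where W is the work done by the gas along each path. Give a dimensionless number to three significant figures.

W_a / W_b ≈ 2.38

Path (a) adiabatic: W = P₁V₁(1 − (V₁/V₂)^(γ−1))/(γ−1) → W_a/(P₁V₁) = -1.57.
Path (b) isobaric: W = P₁(V₂ − V₁) → W_b/(P₁V₁) = -0.6584.
W_a / W_b = -1.57 / -0.6584 = 2.384.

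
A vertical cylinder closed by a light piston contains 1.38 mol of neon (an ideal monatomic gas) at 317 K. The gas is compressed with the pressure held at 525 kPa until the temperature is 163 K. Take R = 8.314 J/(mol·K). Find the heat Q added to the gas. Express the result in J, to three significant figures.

Isobaric: W = nRΔT = (1.38)(8.314)(-154) = -1767 J.
ΔU = nCᵥΔT with Cᵥ = 3R/2: ΔU = (1.38)(12.47)(-154) = -2650 J.
Q = ΔU + W = -2650 − 1767 = -4417 J.

Q ≈ -4420 J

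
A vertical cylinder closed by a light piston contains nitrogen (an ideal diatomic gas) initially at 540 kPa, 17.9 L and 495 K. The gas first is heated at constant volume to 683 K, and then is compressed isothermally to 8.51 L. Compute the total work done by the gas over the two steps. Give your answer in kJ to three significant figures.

Step 1 (isochoric): W = 0 (constant volume).
After step 1: P = 745.1 kPa (V unchanged).
Step 2 (isothermal): W = P₁V₁ ln(V₂/V₁) = (13337) ln(8.51/17.9) = -9917 J.
W_total = 0 − 9917 = -9917 J.

W_total ≈ -9.92 kJ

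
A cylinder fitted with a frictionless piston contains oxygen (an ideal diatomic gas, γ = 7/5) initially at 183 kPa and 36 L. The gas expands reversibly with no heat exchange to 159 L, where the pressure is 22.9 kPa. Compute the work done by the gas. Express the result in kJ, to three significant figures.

Adiabatic: W = (P₁V₁ − P₂V₂)/(γ − 1) with γ = 7/5.
P₁V₁ = 6588 J, P₂V₂ = 3641 J.
W = (6588 − 3641) / 0.4 = 7367 J.

W ≈ 7.37 kJ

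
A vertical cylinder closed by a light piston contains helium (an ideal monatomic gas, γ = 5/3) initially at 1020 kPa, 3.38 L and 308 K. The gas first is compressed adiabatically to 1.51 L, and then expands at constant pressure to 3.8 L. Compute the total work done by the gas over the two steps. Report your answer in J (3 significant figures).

W_total ≈ 5270 J

Step 1 (adiabatic): W = (P₁V₁ − P₂V₂)/(γ−1) = (3448 − 5899)/0.667 = -3678 J.
After step 1: P = 3907 kPa, V = 1.51 L, T = 527 K.
Step 2 (isobaric): W = PΔV = (3907 kPa)(3.8 − 1.51 L) = 8947 J.
W_total = -3678 + 8947 = 5269 J.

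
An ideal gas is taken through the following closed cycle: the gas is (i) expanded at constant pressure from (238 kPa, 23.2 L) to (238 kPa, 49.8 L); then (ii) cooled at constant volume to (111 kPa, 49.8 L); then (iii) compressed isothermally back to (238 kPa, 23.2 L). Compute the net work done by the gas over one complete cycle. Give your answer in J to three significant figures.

Leg (i): W = PΔV = (238)(49.8 − 23.2) = 6331 J.
Leg (ii): W = 0.
Leg (iii): W = PᵢVᵢ ln(V_f/Vᵢ) = (5528) ln(23.2/49.8) = -4222 J.
W_net = 6331 − 4222 = 2108 J.

W_net ≈ 2110 J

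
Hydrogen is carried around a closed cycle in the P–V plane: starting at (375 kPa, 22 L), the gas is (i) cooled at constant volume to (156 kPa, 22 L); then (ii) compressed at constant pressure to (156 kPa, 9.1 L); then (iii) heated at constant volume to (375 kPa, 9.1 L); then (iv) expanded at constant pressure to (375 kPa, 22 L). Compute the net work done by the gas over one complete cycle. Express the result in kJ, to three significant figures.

Constant-volume legs do no work.
W(ii) = (156)(9.1 − 22) = -2012 J; W(iv) = (375)(22 − 9.1) = 4838 J.
W_net = -2012 + 4838 = 2825 J (the clockwise enclosed area).

W_net ≈ 2.83 kJ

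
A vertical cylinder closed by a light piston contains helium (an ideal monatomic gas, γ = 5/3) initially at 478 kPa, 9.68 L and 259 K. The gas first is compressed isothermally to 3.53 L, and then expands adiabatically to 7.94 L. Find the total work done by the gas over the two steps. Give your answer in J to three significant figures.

W_total ≈ -1770 J

Step 1 (isothermal): W = P₁V₁ ln(V₂/V₁) = (4627) ln(3.53/9.68) = -4668 J.
After step 1: P = 1311 kPa, V = 3.53 L, T = 259 K.
Step 2 (adiabatic): W = (P₁V₁ − P₂V₂)/(γ−1) = (4627 − 2695)/0.667 = 2898 J.
W_total = -4668 + 2898 = -1770 J.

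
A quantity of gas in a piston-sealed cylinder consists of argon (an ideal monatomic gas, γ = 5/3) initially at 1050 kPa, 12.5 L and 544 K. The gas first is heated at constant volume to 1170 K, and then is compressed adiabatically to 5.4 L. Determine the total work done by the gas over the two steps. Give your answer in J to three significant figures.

Step 1 (isochoric): W = 0 (constant volume).
After step 1: P = 2258 kPa (V unchanged).
Step 2 (adiabatic): W = (P₁V₁ − P₂V₂)/(γ−1) = (28228 − 49397)/0.667 = -31752 J.
W_total = 0 − 31752 = -31752 J.

W_total ≈ -31800 J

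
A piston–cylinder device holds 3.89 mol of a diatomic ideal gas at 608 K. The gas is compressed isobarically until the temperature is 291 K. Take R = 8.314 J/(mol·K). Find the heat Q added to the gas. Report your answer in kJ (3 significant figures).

Isobaric: W = nRΔT = (3.89)(8.314)(-317) = -10252 J.
ΔU = nCᵥΔT with Cᵥ = 5R/2: ΔU = (3.89)(20.79)(-317) = -25631 J.
Q = ΔU + W = -25631 − 10252 = -35883 J.

Q ≈ -35.9 kJ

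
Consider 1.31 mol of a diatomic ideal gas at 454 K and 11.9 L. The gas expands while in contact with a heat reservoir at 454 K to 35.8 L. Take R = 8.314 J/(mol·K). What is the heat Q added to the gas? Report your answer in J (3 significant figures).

Isothermal ⇒ ΔU = 0, so Q = W = nRT ln(V₂/V₁).
Q = (1.31)(8.314)(454) ln(35.8/11.9) = 4945 × 1.101 = 5446 J.

Q ≈ 5450 J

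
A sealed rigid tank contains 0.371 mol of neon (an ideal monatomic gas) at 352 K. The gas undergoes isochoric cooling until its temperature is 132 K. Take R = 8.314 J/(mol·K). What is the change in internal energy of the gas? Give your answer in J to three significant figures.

Constant volume ⇒ W = 0, so Q = ΔU = nCᵥΔT with Cᵥ = 3R/2 = 12.47 J/(mol·K).
ΔU = (0.371)(12.47)(132 − 352) = -1018 J.

ΔU ≈ -1020 J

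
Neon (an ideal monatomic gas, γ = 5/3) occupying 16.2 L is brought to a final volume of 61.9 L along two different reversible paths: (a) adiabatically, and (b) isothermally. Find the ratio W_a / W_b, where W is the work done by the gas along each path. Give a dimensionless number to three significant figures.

Path (a) adiabatic: W = P₁V₁(1 − (V₁/V₂)^(γ−1))/(γ−1) → W_a/(P₁V₁) = 0.8863.
Path (b) isothermal: W = P₁V₁ ln(V₂/V₁) → W_b/(P₁V₁) = 1.341.
W_a / W_b = 0.8863 / 1.341 = 0.6611.

W_a / W_b ≈ 0.661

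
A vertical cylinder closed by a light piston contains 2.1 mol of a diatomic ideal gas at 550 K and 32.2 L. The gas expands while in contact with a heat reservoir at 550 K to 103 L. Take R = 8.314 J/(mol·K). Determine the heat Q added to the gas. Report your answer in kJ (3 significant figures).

Isothermal ⇒ ΔU = 0, so Q = W = nRT ln(V₂/V₁).
Q = (2.1)(8.314)(550) ln(103/32.2) = 9603 × 1.163 = 11166 J.

Q ≈ 11.2 kJ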